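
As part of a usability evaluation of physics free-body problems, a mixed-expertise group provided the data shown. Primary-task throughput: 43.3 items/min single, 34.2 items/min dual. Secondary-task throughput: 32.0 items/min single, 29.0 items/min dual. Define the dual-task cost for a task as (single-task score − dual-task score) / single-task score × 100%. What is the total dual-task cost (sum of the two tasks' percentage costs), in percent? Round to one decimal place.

30.4

Primary cost = (43.3 − 34.2) / 43.3 × 100% = 21.0162%.
Secondary cost = (32.0 − 29.0) / 32.0 × 100% = 9.3750%.
Total = 21.0162% + 9.3750% = 30.3912% ≈ 30.4%.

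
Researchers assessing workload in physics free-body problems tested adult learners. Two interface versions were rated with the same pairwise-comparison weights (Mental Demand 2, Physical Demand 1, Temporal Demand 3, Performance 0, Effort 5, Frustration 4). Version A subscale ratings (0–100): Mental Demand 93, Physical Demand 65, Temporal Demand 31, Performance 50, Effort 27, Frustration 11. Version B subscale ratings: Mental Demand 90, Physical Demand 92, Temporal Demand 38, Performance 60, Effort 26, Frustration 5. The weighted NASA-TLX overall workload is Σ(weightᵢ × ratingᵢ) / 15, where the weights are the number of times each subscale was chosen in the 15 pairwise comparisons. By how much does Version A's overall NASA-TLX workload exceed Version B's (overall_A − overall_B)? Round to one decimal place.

-0.9

Version A weighted sum = 2·93 + 1·65 + 3·31 + 0·50 + 5·27 + 4·11 = 186 + 65 + 93 + 0 + 135 + 44 = 523; overall_A = 523/15 = 34.8667.
Version B weighted sum = 2·90 + 1·92 + 3·38 + 0·60 + 5·26 + 4·5 = 180 + 92 + 114 + 0 + 130 + 20 = 536; overall_B = 536/15 = 35.7333.
Difference = 34.8667 − 35.7333 = -0.8666 ≈ -0.9.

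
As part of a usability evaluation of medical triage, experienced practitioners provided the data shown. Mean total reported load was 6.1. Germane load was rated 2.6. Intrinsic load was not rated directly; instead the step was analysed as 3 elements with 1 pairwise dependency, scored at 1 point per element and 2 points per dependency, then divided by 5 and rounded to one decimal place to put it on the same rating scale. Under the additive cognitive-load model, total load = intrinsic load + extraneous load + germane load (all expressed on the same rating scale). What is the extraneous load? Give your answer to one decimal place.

2.5

Intrinsic (element-interactivity): (3 × 1 + 1 × 2) / 5 = 5 / 5 = 1.0000 → 1.0.
extraneous load = total − intrinsic − germane
             = 6.1 − 1.0 − 2.6 = 2.5.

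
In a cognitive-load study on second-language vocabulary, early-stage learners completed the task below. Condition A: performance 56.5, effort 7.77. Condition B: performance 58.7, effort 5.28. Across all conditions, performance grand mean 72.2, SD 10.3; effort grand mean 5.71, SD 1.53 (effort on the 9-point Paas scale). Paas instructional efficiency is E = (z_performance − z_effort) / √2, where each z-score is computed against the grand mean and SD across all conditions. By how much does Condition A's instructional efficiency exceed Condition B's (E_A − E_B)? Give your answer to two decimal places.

Condition A: z_P = (56.5 − 72.2)/10.3 = -1.5243; z_E = (7.77 − 5.71)/1.53 = 1.3464; E_A = (-1.5243 − 1.3464)/√2 = -2.0299.
Condition B: z_P = (58.7 − 72.2)/10.3 = -1.3107; z_E = (5.28 − 5.71)/1.53 = -0.2810; E_B = (-1.3107 − (-0.2810))/√2 = -0.7281.
E_A − E_B = -2.0299 − (-0.7281) = -1.3018 ≈ -1.30.

-1.30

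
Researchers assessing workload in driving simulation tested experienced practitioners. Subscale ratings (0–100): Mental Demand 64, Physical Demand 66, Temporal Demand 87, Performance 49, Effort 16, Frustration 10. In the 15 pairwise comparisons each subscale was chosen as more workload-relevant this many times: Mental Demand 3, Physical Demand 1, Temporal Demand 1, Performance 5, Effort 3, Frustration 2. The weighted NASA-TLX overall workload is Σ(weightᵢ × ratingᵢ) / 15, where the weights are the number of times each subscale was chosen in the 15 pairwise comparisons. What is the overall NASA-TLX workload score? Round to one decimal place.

The tallies are the weights (they sum to 15).
Weighted sum = 3·64 + 1·66 + 1·87 + 5·49 + 3·16 + 2·10
            = 192 + 66 + 87 + 245 + 48 + 20 = 658.
Overall workload = 658 / 15 = 43.8667 ≈ 43.9.

43.9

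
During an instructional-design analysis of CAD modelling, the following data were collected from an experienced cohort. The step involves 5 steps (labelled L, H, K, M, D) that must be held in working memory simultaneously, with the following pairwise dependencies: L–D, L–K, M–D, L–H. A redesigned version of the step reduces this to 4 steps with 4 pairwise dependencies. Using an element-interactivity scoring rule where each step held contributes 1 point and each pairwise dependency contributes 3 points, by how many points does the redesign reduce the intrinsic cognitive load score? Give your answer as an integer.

Original: 5 × 1 + 4 × 3 = 5 + 12 = 17.
Redesigned: 4 × 1 + 4 × 3 = 4 + 12 = 16.
Reduction = 17 − 16 = 1.

1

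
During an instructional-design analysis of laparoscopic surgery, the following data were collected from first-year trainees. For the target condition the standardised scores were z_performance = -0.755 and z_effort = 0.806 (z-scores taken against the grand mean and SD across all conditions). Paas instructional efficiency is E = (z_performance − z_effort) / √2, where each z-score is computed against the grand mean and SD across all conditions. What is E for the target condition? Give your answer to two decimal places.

-1.10

z_P − z_E = -0.755 − 0.806 = -1.5610.
E = -1.5610 / √2 = -1.5610 / 1.41421 = -1.1038 ≈ -1.10.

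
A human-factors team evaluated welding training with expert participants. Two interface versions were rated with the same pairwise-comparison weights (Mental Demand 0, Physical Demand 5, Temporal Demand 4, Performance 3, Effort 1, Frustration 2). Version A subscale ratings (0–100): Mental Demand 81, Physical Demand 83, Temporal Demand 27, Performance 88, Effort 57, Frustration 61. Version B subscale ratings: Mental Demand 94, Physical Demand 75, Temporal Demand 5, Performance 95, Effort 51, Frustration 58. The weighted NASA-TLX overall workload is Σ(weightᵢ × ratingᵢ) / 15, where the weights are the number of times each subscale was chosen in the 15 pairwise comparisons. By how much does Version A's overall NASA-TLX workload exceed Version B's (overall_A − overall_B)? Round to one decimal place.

7.9

Version A weighted sum = 0·81 + 5·83 + 4·27 + 3·88 + 1·57 + 2·61 = 0 + 415 + 108 + 264 + 57 + 122 = 966; overall_A = 966/15 = 64.4000.
Version B weighted sum = 0·94 + 5·75 + 4·5 + 3·95 + 1·51 + 2·58 = 0 + 375 + 20 + 285 + 51 + 116 = 847; overall_B = 847/15 = 56.4667.
Difference = 64.4000 − 56.4667 = 7.9333 ≈ 7.9.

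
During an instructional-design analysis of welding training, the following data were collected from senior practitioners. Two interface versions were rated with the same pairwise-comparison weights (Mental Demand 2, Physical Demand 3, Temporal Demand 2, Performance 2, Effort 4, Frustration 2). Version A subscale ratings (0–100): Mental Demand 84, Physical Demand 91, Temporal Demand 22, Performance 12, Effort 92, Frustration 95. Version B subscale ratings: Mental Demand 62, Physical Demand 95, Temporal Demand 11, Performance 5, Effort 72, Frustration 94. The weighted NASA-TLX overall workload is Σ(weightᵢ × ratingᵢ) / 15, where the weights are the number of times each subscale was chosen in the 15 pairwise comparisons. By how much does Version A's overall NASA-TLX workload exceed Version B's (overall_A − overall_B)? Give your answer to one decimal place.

10.0

Version A weighted sum = 2·84 + 3·91 + 2·22 + 2·12 + 4·92 + 2·95 = 168 + 273 + 44 + 24 + 368 + 190 = 1067; overall_A = 1067/15 = 71.1333.
Version B weighted sum = 2·62 + 3·95 + 2·11 + 2·5 + 4·72 + 2·94 = 124 + 285 + 22 + 10 + 288 + 188 = 917; overall_B = 917/15 = 61.1333.
Difference = 71.1333 − 61.1333 = 10.0000 ≈ 10.0.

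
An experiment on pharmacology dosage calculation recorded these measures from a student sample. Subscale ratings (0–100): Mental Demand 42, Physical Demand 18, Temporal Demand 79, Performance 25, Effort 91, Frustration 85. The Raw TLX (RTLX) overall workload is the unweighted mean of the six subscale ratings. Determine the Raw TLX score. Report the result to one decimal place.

56.7

Sum of ratings = 42 + 18 + 79 + 25 + 91 + 85 = 340.
RTLX = 340 / 6 = 56.6667 ≈ 56.7.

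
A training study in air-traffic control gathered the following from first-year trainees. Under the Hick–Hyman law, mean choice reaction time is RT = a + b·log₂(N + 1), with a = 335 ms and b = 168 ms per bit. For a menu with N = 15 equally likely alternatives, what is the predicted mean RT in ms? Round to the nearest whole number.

log₂(15 + 1) = log₂(16) = 4.0000.
RT = 335 + 168 × 4.0000 = 335 + 672.0000 = 1007.0000 ms.
≈ 1007 ms.

1007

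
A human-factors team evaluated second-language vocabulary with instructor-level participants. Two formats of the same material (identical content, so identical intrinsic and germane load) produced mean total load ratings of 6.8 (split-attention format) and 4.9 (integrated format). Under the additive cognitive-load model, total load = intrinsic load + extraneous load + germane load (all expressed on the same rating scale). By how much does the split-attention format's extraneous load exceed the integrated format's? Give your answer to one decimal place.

Intrinsic and germane load are equal across formats, so the difference in total load equals the difference in extraneous load.
Extraneous-load difference = 6.8 − 4.9 = 1.9.

1.9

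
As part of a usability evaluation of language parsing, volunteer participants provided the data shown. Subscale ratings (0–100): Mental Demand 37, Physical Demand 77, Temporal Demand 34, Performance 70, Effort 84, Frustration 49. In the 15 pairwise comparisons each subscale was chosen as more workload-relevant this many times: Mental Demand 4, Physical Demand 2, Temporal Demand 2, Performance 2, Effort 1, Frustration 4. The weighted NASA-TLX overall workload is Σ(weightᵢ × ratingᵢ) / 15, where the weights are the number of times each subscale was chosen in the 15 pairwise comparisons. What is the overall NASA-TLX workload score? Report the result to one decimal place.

52.7

The tallies are the weights (they sum to 15).
Weighted sum = 4·37 + 2·77 + 2·34 + 2·70 + 1·84 + 4·49
            = 148 + 154 + 68 + 140 + 84 + 196 = 790.
Overall workload = 790 / 15 = 52.6667 ≈ 52.7.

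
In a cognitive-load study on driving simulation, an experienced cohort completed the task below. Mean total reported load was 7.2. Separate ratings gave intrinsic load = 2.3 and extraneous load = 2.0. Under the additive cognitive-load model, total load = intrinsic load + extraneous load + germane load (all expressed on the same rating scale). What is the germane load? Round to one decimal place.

germane load = total − intrinsic − extraneous
             = 7.2 − 2.3 − 2.0 = 2.9.

2.9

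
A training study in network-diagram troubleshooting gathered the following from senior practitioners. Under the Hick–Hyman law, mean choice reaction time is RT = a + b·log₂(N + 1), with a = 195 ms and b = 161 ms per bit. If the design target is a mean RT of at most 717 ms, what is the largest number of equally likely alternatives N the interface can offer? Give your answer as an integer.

Set 195 + 161·log₂(N + 1) ≤ 717.
log₂(N + 1) ≤ (717 − 195) / 161 = 3.2422.
N + 1 ≤ 2^3.2422 = 9.4624.
N ≤ 8.4624, so the largest integer N is 8.

8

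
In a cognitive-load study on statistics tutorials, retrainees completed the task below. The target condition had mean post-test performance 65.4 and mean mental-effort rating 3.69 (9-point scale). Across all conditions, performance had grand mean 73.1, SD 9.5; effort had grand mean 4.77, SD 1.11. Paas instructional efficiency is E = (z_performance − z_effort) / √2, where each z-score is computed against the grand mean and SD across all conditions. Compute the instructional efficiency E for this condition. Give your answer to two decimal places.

z_performance = (65.4 − 73.1) / 9.5 = -7.7000 / 9.5 = -0.8105.
z_effort = (3.69 − 4.77) / 1.11 = -1.0800 / 1.11 = -0.9730.
z_P − z_E = -0.8105 − (-0.9730) = 0.1625.
E = 0.1625 / √2 = 0.1625 / 1.41421 = 0.1149 ≈ 0.11.

0.11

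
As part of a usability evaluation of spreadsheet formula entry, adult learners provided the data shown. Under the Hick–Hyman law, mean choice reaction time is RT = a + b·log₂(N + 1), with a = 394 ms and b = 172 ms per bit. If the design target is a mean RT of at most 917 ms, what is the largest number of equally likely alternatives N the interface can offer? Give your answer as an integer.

7

Set 394 + 172·log₂(N + 1) ≤ 917.
log₂(N + 1) ≤ (917 − 394) / 172 = 3.0407.
N + 1 ≤ 2^3.0407 = 8.2289.
N ≤ 7.2289, so the largest integer N is 7.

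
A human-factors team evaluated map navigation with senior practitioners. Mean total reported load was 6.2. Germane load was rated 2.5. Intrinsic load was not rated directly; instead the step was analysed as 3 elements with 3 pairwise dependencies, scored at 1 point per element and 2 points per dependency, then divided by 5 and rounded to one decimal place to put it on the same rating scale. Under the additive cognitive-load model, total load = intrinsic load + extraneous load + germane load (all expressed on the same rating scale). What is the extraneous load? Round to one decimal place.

1.9

Intrinsic (element-interactivity): (3 × 1 + 3 × 2) / 5 = 9 / 5 = 1.8000 → 1.8.
extraneous load = total − intrinsic − germane
             = 6.2 − 1.8 − 2.5 = 1.9.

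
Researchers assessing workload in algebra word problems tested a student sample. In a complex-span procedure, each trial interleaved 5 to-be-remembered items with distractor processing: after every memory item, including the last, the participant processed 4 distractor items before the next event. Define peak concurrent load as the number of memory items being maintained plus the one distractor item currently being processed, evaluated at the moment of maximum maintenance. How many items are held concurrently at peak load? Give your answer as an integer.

6

Maintenance is greatest during the distractor(s) after memory item 5: all 5 memory items are being held.
One distractor item is concurrently being processed.
Peak concurrent load = 5 + 1 = 6 items.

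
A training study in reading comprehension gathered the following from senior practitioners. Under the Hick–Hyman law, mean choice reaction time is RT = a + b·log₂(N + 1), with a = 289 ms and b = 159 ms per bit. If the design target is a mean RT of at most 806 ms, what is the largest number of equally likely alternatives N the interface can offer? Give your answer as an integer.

8

Set 289 + 159·log₂(N + 1) ≤ 806.
log₂(N + 1) ≤ (806 − 289) / 159 = 3.2516.
N + 1 ≤ 2^3.2516 = 9.5242.
N ≤ 8.5242, so the largest integer N is 8.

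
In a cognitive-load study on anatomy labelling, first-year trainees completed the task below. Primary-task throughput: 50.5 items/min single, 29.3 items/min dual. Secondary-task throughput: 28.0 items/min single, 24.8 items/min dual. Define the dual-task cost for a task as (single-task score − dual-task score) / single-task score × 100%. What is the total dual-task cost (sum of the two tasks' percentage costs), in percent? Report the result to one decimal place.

53.4

Primary cost = (50.5 − 29.3) / 50.5 × 100% = 41.9802%.
Secondary cost = (28.0 − 24.8) / 28.0 × 100% = 11.4286%.
Total = 41.9802% + 11.4286% = 53.4088% ≈ 53.4%.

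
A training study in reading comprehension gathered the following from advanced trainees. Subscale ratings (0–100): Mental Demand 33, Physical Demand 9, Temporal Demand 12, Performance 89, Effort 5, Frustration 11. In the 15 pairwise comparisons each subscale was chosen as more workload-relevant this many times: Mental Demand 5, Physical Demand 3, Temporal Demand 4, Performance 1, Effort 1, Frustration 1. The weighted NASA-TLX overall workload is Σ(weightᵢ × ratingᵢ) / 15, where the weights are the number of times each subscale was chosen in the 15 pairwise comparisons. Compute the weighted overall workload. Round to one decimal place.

23.0

The tallies are the weights (they sum to 15).
Weighted sum = 5·33 + 3·9 + 4·12 + 1·89 + 1·5 + 1·11
            = 165 + 27 + 48 + 89 + 5 + 11 = 345.
Overall workload = 345 / 15 = 23.0000 ≈ 23.0.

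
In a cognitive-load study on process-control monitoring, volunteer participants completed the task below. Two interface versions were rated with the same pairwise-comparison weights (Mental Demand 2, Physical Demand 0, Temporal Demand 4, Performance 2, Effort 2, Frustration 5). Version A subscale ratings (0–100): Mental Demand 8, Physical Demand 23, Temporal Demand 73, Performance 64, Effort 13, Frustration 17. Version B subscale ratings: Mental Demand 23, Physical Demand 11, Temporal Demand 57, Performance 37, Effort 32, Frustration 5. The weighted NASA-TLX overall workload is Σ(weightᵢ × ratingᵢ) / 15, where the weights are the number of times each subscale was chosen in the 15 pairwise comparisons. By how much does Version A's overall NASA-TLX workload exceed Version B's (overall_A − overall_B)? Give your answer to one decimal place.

7.3

Version A weighted sum = 2·8 + 0·23 + 4·73 + 2·64 + 2·13 + 5·17 = 16 + 0 + 292 + 128 + 26 + 85 = 547; overall_A = 547/15 = 36.4667.
Version B weighted sum = 2·23 + 0·11 + 4·57 + 2·37 + 2·32 + 5·5 = 46 + 0 + 228 + 74 + 64 + 25 = 437; overall_B = 437/15 = 29.1333.
Difference = 36.4667 − 29.1333 = 7.3334 ≈ 7.3.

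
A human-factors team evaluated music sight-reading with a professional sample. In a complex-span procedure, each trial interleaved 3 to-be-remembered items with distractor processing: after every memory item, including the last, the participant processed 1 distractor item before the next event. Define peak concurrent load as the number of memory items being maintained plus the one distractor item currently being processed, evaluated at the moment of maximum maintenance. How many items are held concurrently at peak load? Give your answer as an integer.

4

Maintenance is greatest during the distractor(s) after memory item 3: all 3 memory items are being held.
One distractor item is concurrently being processed.
Peak concurrent load = 3 + 1 = 4 items.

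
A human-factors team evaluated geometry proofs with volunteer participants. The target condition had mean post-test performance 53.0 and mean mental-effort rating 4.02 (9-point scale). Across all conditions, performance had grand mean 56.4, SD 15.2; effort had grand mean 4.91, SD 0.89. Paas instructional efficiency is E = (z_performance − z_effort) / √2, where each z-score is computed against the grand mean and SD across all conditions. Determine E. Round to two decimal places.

z_performance = (53.0 − 56.4) / 15.2 = -3.4000 / 15.2 = -0.2237.
z_effort = (4.02 − 4.91) / 0.89 = -0.8900 / 0.89 = -1.0000.
z_P − z_E = -0.2237 − (-1.0000) = 0.7763.
E = 0.7763 / √2 = 0.7763 / 1.41421 = 0.5489 ≈ 0.55.

0.55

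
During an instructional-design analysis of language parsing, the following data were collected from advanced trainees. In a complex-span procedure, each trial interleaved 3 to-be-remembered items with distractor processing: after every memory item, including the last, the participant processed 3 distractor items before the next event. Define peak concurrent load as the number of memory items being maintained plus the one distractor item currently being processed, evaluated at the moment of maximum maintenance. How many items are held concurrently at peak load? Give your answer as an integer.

4

Maintenance is greatest during the distractor(s) after memory item 3: all 3 memory items are being held.
One distractor item is concurrently being processed.
Peak concurrent load = 3 + 1 = 4 items.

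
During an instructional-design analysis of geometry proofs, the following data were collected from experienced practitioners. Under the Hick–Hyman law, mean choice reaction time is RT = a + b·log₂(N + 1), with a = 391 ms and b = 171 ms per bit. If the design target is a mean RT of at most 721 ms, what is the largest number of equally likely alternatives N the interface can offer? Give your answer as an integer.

2

Set 391 + 171·log₂(N + 1) ≤ 721.
log₂(N + 1) ≤ (721 − 391) / 171 = 1.9298.
N + 1 ≤ 2^1.9298 = 3.8100.
N ≤ 2.8100, so the largest integer N is 2.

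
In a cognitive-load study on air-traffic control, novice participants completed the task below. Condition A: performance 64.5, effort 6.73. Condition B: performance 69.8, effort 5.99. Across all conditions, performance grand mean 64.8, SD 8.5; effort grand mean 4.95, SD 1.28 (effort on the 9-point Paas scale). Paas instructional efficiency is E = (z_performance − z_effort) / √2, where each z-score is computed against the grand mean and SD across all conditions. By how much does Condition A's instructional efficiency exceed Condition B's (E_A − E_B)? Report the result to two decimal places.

Condition A: z_P = (64.5 − 64.8)/8.5 = -0.0353; z_E = (6.73 − 4.95)/1.28 = 1.3906; E_A = (-0.0353 − 1.3906)/√2 = -1.0083.
Condition B: z_P = (69.8 − 64.8)/8.5 = 0.5882; z_E = (5.99 − 4.95)/1.28 = 0.8125; E_B = (0.5882 − 0.8125)/√2 = -0.1586.
E_A − E_B = -1.0083 − (-0.1586) = -0.8497 ≈ -0.85.

-0.85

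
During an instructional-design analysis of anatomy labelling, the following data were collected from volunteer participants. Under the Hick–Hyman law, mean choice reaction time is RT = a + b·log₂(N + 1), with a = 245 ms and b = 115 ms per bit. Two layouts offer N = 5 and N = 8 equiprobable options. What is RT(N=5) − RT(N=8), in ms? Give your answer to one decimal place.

RT(5) = 245 + 115·log₂(6) = 245 + 115·2.5850 = 542.2750 ms.
RT(8) = 245 + 115·log₂(9) = 245 + 115·3.1699 = 609.5385 ms.
Difference = 542.2750 − 609.5385 = -67.2635 ≈ -67.3 ms.

-67.3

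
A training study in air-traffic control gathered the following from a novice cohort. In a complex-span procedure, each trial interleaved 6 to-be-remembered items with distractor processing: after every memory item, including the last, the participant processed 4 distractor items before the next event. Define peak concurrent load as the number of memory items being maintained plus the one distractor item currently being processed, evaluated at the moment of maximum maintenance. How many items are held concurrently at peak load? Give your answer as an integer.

Maintenance is greatest during the distractor(s) after memory item 6: all 6 memory items are being held.
One distractor item is concurrently being processed.
Peak concurrent load = 6 + 1 = 7 items.

7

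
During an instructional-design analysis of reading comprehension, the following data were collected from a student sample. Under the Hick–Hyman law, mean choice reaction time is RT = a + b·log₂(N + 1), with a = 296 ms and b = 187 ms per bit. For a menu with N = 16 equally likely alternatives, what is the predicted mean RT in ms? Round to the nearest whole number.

log₂(16 + 1) = log₂(17) = 4.0875.
RT = 296 + 187 × 4.0875 = 296 + 764.3625 = 1060.3625 ms.
≈ 1060 ms.

1060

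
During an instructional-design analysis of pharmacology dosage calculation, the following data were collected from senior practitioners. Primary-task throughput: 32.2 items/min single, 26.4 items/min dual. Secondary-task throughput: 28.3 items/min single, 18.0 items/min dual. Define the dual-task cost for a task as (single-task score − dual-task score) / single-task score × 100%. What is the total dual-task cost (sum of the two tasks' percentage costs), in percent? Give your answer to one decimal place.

Primary cost = (32.2 − 26.4) / 32.2 × 100% = 18.0124%.
Secondary cost = (28.3 − 18.0) / 28.3 × 100% = 36.3958%.
Total = 18.0124% + 36.3958% = 54.4082% ≈ 54.4%.

54.4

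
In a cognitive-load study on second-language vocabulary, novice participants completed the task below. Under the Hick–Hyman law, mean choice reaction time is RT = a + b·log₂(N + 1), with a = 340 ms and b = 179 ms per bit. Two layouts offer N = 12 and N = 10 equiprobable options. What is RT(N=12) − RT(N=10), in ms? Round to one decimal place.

RT(12) = 340 + 179·log₂(13) = 340 + 179·3.7004 = 1002.3716 ms.
RT(10) = 340 + 179·log₂(11) = 340 + 179·3.4594 = 959.2326 ms.
Difference = 1002.3716 − 959.2326 = 43.1390 ≈ 43.1 ms.

43.1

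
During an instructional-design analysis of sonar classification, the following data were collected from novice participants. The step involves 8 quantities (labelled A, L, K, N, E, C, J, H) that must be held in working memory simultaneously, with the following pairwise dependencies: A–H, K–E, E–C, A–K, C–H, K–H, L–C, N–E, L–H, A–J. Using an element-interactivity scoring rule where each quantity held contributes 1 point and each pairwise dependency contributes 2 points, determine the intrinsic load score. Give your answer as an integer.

28

Count of quantities held simultaneously: 8.
Count of pairwise dependencies listed: 10.
Element contribution: 8 × 1 = 8.
Interaction contribution: 10 × 2 = 20.
Intrinsic load = 8 + 20 = 28.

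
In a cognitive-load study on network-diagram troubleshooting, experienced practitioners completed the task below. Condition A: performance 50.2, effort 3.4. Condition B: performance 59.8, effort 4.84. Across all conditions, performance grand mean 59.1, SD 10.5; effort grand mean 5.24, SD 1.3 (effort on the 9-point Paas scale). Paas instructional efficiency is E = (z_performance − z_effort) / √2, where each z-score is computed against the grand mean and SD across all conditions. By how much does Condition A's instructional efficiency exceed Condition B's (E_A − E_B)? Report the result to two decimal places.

0.14

Condition A: z_P = (50.2 − 59.1)/10.5 = -0.8476; z_E = (3.4 − 5.24)/1.3 = -1.4154; E_A = (-0.8476 − (-1.4154))/√2 = 0.4015.
Condition B: z_P = (59.8 − 59.1)/10.5 = 0.0667; z_E = (4.84 − 5.24)/1.3 = -0.3077; E_B = (0.0667 − (-0.3077))/√2 = 0.2647.
E_A − E_B = 0.4015 − 0.2647 = 0.1368 ≈ 0.14.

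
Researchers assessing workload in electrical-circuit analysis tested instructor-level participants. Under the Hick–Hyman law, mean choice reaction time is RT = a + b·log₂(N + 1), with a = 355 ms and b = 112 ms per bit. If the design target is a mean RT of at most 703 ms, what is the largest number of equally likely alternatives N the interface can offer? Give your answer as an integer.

7

Set 355 + 112·log₂(N + 1) ≤ 703.
log₂(N + 1) ≤ (703 − 355) / 112 = 3.1071.
N + 1 ≤ 2^3.1071 = 8.6165.
N ≤ 7.6165, so the largest integer N is 7.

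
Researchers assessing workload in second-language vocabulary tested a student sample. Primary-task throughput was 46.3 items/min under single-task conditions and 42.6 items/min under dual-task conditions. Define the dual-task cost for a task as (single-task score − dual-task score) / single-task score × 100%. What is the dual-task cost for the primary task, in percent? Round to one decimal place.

Cost = (46.3 − 42.6) / 46.3 × 100%
     = 3.7000 / 46.3 × 100% = 7.9914%.
≈ 8.0%.

8.0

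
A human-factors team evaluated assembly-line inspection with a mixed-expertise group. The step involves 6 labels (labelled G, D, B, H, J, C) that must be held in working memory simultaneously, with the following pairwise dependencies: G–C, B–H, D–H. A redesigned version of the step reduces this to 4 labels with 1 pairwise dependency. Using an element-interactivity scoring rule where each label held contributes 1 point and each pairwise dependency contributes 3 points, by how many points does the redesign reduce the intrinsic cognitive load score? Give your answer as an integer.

8

Original: 6 × 1 + 3 × 3 = 6 + 9 = 15.
Redesigned: 4 × 1 + 1 × 3 = 4 + 3 = 7.
Reduction = 15 − 7 = 8.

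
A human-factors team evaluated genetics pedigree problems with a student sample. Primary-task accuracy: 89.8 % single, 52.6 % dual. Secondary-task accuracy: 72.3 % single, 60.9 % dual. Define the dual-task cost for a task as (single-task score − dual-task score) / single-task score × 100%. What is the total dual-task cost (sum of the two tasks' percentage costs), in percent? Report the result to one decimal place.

Primary cost = (89.8 − 52.6) / 89.8 × 100% = 41.4254%.
Secondary cost = (72.3 − 60.9) / 72.3 × 100% = 15.7676%.
Total = 41.4254% + 15.7676% = 57.1930% ≈ 57.2%.

57.2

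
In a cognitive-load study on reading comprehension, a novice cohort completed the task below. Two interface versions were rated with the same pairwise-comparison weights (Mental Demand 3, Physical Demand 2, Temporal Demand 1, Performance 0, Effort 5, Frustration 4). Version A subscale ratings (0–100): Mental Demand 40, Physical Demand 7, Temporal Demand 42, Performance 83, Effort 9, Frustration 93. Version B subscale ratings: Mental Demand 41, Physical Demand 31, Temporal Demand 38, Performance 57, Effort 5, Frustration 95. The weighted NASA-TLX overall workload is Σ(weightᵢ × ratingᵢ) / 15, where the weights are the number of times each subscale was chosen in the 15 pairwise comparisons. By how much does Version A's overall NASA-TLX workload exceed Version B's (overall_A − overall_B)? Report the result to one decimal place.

Version A weighted sum = 3·40 + 2·7 + 1·42 + 0·83 + 5·9 + 4·93 = 120 + 14 + 42 + 0 + 45 + 372 = 593; overall_A = 593/15 = 39.5333.
Version B weighted sum = 3·41 + 2·31 + 1·38 + 0·57 + 5·5 + 4·95 = 123 + 62 + 38 + 0 + 25 + 380 = 628; overall_B = 628/15 = 41.8667.
Difference = 39.5333 − 41.8667 = -2.3334 ≈ -2.3.

-2.3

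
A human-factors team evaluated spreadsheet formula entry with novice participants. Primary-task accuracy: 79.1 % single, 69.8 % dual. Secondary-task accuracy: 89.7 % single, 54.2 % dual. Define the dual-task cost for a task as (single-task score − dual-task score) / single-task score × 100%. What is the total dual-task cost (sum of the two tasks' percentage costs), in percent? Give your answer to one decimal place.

51.3

Primary cost = (79.1 − 69.8) / 79.1 × 100% = 11.7573%.
Secondary cost = (89.7 − 54.2) / 89.7 × 100% = 39.5764%.
Total = 11.7573% + 39.5764% = 51.3337% ≈ 51.3%.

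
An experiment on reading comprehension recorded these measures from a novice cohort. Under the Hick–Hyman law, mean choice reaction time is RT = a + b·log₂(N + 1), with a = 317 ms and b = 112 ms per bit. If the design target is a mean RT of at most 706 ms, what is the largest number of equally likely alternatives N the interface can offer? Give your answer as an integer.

Set 317 + 112·log₂(N + 1) ≤ 706.
log₂(N + 1) ≤ (706 − 317) / 112 = 3.4732.
N + 1 ≤ 2^3.4732 = 11.1055.
N ≤ 10.1055, so the largest integer N is 10.

10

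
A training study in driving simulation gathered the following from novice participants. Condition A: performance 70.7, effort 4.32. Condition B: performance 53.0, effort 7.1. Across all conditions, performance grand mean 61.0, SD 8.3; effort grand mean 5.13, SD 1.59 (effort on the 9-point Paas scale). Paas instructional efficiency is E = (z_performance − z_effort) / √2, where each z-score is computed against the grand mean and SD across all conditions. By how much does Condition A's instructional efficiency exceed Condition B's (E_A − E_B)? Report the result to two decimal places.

Condition A: z_P = (70.7 − 61.0)/8.3 = 1.1687; z_E = (4.32 − 5.13)/1.59 = -0.5094; E_A = (1.1687 − (-0.5094))/√2 = 1.1866.
Condition B: z_P = (53.0 − 61.0)/8.3 = -0.9639; z_E = (7.1 − 5.13)/1.59 = 1.2390; E_B = (-0.9639 − 1.2390)/√2 = -1.5577.
E_A − E_B = 1.1866 − (-1.5577) = 2.7443 ≈ 2.74.

2.74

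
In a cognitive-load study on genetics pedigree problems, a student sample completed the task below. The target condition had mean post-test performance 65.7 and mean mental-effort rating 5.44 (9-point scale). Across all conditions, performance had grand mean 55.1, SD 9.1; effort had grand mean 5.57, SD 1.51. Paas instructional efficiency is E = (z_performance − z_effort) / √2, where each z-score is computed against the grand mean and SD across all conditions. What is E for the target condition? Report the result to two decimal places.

0.88

z_performance = (65.7 − 55.1) / 9.1 = 10.6000 / 9.1 = 1.1648.
z_effort = (5.44 − 5.57) / 1.51 = -0.1300 / 1.51 = -0.0861.
z_P − z_E = 1.1648 − (-0.0861) = 1.2509.
E = 1.2509 / √2 = 1.2509 / 1.41421 = 0.8845 ≈ 0.88.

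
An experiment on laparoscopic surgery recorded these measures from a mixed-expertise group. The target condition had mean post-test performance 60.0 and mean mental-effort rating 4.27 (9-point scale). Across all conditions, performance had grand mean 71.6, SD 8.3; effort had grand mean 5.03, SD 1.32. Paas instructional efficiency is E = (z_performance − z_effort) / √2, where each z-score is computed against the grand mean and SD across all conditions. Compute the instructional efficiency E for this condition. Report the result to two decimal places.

-0.58

z_performance = (60.0 − 71.6) / 8.3 = -11.6000 / 8.3 = -1.3976.
z_effort = (4.27 − 5.03) / 1.32 = -0.7600 / 1.32 = -0.5758.
z_P − z_E = -1.3976 − (-0.5758) = -0.8218.
E = -0.8218 / √2 = -0.8218 / 1.41421 = -0.5811 ≈ -0.58.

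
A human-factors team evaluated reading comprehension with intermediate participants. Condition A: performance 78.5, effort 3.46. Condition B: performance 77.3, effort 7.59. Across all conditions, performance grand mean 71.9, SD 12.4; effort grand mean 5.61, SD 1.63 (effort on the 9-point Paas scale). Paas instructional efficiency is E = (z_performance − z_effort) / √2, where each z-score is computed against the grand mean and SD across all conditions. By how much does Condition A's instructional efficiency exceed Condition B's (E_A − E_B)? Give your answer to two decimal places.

Condition A: z_P = (78.5 − 71.9)/12.4 = 0.5323; z_E = (3.46 − 5.61)/1.63 = -1.3190; E_A = (0.5323 − (-1.3190))/√2 = 1.3091.
Condition B: z_P = (77.3 − 71.9)/12.4 = 0.4355; z_E = (7.59 − 5.61)/1.63 = 1.2147; E_B = (0.4355 − 1.2147)/√2 = -0.5510.
E_A − E_B = 1.3091 − (-0.5510) = 1.8601 ≈ 1.86.

1.86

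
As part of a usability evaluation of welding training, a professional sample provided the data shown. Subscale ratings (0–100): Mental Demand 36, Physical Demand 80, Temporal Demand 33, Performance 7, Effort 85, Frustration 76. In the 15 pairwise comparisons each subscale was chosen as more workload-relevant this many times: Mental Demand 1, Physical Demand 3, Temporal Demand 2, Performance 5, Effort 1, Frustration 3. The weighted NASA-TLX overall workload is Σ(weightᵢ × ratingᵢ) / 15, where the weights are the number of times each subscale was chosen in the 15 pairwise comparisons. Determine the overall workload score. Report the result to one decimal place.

The tallies are the weights (they sum to 15).
Weighted sum = 1·36 + 3·80 + 2·33 + 5·7 + 1·85 + 3·76
            = 36 + 240 + 66 + 35 + 85 + 228 = 690.
Overall workload = 690 / 15 = 46.0000 ≈ 46.0.

46.0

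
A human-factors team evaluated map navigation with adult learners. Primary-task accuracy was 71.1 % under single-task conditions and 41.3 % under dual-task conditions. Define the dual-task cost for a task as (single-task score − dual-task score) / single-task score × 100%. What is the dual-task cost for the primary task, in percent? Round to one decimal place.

Cost = (71.1 − 41.3) / 71.1 × 100%
     = 29.8000 / 71.1 × 100% = 41.9128%.
≈ 41.9%.

41.9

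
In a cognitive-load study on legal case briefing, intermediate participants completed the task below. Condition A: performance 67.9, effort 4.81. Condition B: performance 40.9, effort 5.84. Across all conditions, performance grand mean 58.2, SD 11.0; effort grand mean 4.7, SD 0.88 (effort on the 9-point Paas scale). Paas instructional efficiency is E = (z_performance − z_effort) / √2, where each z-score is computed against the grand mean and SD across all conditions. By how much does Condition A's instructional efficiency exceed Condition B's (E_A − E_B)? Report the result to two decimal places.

Condition A: z_P = (67.9 − 58.2)/11.0 = 0.8818; z_E = (4.81 − 4.7)/0.88 = 0.1250; E_A = (0.8818 − 0.1250)/√2 = 0.5351.
Condition B: z_P = (40.9 − 58.2)/11.0 = -1.5727; z_E = (5.84 − 4.7)/0.88 = 1.2955; E_B = (-1.5727 − 1.2955)/√2 = -2.0281.
E_A − E_B = 0.5351 − (-2.0281) = 2.5632 ≈ 2.56.

2.56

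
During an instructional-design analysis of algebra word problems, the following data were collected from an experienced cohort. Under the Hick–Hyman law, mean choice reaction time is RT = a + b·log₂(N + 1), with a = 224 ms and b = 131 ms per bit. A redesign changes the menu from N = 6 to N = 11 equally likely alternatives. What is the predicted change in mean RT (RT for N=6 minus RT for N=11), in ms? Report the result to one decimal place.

RT(6) = 224 + 131·log₂(7) = 224 + 131·2.8074 = 591.7694 ms.
RT(11) = 224 + 131·log₂(12) = 224 + 131·3.5850 = 693.6350 ms.
Difference = 591.7694 − 693.6350 = -101.8656 ≈ -101.9 ms.

-101.9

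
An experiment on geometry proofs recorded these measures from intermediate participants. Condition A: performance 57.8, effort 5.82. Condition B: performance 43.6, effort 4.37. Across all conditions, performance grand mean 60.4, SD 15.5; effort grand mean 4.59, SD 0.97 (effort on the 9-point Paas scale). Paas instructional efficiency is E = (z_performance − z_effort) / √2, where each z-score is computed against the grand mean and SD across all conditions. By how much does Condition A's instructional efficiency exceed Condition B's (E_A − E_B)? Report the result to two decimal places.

-0.41

Condition A: z_P = (57.8 − 60.4)/15.5 = -0.1677; z_E = (5.82 − 4.59)/0.97 = 1.2680; E_A = (-0.1677 − 1.2680)/√2 = -1.0152.
Condition B: z_P = (43.6 − 60.4)/15.5 = -1.0839; z_E = (4.37 − 4.59)/0.97 = -0.2268; E_B = (-1.0839 − (-0.2268))/√2 = -0.6061.
E_A − E_B = -1.0152 − (-0.6061) = -0.4091 ≈ -0.41.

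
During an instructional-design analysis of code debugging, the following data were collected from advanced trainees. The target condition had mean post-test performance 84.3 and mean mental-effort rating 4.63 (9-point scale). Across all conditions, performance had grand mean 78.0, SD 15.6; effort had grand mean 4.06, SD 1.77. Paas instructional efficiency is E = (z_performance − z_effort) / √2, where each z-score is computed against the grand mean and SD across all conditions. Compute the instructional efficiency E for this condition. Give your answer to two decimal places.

0.06

z_performance = (84.3 − 78.0) / 15.6 = 6.3000 / 15.6 = 0.4038.
z_effort = (4.63 − 4.06) / 1.77 = 0.5700 / 1.77 = 0.3220.
z_P − z_E = 0.4038 − 0.3220 = 0.0818.
E = 0.0818 / √2 = 0.0818 / 1.41421 = 0.0578 ≈ 0.06.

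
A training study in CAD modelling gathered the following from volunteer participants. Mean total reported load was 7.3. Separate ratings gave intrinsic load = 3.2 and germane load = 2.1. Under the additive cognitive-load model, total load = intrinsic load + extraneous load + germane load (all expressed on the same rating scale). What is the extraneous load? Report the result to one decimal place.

extraneous load = total − intrinsic − germane
             = 7.3 − 3.2 − 2.1 = 2.0.

2.0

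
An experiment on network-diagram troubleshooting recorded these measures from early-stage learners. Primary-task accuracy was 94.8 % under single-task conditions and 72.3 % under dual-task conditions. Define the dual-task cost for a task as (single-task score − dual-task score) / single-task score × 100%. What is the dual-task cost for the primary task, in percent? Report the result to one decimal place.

23.7

Cost = (94.8 − 72.3) / 94.8 × 100%
     = 22.5000 / 94.8 × 100% = 23.7342%.
≈ 23.7%.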